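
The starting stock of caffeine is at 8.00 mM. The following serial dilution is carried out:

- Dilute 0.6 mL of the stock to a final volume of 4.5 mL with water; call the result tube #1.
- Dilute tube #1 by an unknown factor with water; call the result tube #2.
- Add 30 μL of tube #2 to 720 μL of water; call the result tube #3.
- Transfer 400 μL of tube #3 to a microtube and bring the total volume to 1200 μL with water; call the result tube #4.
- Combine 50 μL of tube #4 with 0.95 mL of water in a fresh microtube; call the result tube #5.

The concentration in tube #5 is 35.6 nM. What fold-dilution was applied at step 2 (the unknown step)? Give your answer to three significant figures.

20.0-fold

Step 1: 0.6 mL brought to 4.5 mL → factor 4.5/0.6 = 7.5
Step 2: unknown factor x
Step 3: 30 μL + 720 μL = 750 μL total → factor 750/30 = 25
Step 4: 400 μL brought to 1200 μL → factor 1200/400 = 3
Step 5: 50 μL + 0.95 mL = 1000 μL total → factor 1000/50 = 20
Product of known-step factors = 11250
Overall factor = 8.00 mM / (35.6 nM) = 2.2472 × 10^5
x = 2.2472 × 10^5 / 11250 = 20.0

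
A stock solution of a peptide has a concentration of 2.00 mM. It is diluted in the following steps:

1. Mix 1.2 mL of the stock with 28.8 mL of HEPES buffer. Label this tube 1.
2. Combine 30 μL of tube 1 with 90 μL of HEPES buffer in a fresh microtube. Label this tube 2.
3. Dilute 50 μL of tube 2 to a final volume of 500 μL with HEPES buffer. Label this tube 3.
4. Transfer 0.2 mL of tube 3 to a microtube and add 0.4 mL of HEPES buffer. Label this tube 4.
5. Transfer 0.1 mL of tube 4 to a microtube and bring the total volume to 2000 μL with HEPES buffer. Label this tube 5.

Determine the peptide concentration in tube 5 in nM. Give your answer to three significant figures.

Step 1: 1.2 mL + 28.8 mL = 30 mL total → factor 30/1.2 = 25
Step 2: 30 μL + 90 μL = 120 μL total → factor 120/30 = 4
Step 3: 50 μL brought to 500 μL → factor 500/50 = 10
Step 4: 0.2 mL + 0.4 mL = 0.6 mL total → factor 0.6/0.2 = 3
Step 5: 0.1 mL brought to 2000 μL → factor 2/0.1 = 20
Overall dilution factor = 25 × 4 × 10 × 3 × 20 = 60000
Final = 2.00 mM / 60000 = 3.333 × 10^-5 mM = 33.3 nM

33.3 nM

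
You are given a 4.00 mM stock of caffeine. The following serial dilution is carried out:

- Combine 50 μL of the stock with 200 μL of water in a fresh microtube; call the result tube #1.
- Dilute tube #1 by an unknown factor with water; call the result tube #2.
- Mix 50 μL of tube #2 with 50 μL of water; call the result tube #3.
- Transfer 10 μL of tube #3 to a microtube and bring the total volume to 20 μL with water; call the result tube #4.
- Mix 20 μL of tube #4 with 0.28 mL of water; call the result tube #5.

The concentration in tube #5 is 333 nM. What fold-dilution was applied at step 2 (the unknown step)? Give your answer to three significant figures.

Step 1: 50 μL + 200 μL = 250 μL total → factor 250/50 = 5
Step 2: unknown factor x
Step 3: 50 μL + 50 μL = 100 μL total → factor 100/50 = 2
Step 4: 10 μL brought to 20 μL → factor 20/10 = 2
Step 5: 20 μL + 0.28 mL = 300 μL total → factor 300/20 = 15
Product of known-step factors = 300
Overall factor = 4.00 mM / (333 nM) = 12012
x = 12012 / 300 = 40.0

40.0-fold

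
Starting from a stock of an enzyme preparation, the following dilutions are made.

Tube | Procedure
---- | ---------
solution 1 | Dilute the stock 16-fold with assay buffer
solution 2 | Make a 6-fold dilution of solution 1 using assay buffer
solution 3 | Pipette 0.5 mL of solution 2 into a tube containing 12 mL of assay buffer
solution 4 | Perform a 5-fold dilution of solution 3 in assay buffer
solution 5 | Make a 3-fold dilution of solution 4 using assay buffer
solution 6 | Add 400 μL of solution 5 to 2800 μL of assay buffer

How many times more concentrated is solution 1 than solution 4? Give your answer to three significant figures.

Step 1: 16-fold → factor 16
Step 2: 6-fold → factor 6
Step 3: 0.5 mL + 12 mL = 12.5 mL total → factor 12.5/0.5 = 25
Step 4: 5-fold → factor 5
Dilution factor to solution 1 = 16; to solution 4 = 12000
[solution 1]/[solution 4] = (factor to solution 4)/(factor to solution 1) = 12000/16 = 750

750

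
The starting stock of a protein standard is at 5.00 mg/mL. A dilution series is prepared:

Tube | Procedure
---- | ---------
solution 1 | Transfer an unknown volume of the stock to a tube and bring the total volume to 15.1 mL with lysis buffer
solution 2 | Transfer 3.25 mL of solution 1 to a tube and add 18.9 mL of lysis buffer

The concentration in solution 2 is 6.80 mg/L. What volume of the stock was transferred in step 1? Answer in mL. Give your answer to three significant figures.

Step 1: v brought to 15.1 mL → factor = 15.1 mL/v
Step 2: 3.25 mL + 18.9 mL = 22.15 mL total → factor 22.15/3.25 = 6.8154
Product of known-step factors = 6.8154
Overall factor = 5.00 mg/mL / (6.80 mg/L) = 735.29
Step-1 factor = 735.29 / 6.8154 = 107.89
v = 15.1 mL / 107.89 = 0.140 mL

0.140 mL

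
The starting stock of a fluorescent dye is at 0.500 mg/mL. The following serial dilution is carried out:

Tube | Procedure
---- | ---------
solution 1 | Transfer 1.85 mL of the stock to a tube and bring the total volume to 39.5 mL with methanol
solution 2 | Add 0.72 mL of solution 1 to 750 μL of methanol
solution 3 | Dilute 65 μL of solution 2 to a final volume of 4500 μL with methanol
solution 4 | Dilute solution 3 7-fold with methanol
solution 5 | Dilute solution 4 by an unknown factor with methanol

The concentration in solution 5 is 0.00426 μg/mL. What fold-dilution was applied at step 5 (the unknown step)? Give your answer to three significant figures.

5.56-fold

Step 1: 1.85 mL brought to 39.5 mL → factor 39.5/1.85 = 21.351
Step 2: 0.72 mL + 750 μL = 1.47 mL total → factor 1.47/0.72 = 2.0417
Step 3: 65 μL brought to 4500 μL → factor 4500/65 = 69.231
Step 4: 7-fold → factor 7
Step 5: unknown factor x
Product of known-step factors = 21126
Overall factor = 0.500 mg/mL / (0.00426 μg/mL) = 1.1737 × 10^5
x = 1.1737 × 10^5 / 21126 = 5.56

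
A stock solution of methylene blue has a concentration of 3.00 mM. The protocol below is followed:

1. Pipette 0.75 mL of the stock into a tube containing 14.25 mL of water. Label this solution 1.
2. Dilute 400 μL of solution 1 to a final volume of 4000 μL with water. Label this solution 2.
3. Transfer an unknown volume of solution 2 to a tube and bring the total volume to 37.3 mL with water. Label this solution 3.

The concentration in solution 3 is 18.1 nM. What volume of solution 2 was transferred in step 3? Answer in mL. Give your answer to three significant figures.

0.0450 mL

Step 1: 0.75 mL + 14.25 mL = 15 mL total → factor 15/0.75 = 20
Step 2: 400 μL brought to 4000 μL → factor 4000/400 = 10
Step 3: v brought to 37.3 mL → factor = 37.3 mL/v
Product of known-step factors = 200
Overall factor = 3.00 mM / (18.1 nM) = 1.6575 × 10^5
Step-3 factor = 1.6575 × 10^5 / 200 = 828.73
v = 37.3 mL / 828.73 = 0.0450 mL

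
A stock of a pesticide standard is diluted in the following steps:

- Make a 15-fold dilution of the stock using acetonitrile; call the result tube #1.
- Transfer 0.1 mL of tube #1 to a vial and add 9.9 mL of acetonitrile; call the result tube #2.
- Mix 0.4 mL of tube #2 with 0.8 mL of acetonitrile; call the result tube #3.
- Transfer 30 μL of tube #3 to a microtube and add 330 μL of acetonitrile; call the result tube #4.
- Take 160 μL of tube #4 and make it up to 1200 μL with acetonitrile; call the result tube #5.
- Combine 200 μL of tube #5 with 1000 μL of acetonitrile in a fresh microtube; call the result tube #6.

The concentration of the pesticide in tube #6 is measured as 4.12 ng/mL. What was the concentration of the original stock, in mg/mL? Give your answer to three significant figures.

10.0 mg/mL

Step 1: 15-fold → factor 15
Step 2: 0.1 mL + 9.9 mL = 10 mL total → factor 10/0.1 = 100
Step 3: 0.4 mL + 0.8 mL = 1.2 mL total → factor 1.2/0.4 = 3
Step 4: 30 μL + 330 μL = 360 μL total → factor 360/30 = 12
Step 5: 160 μL brought to 1200 μL → factor 1200/160 = 7.5
Step 6: 200 μL + 1000 μL = 1200 μL total → factor 1200/200 = 6
Overall dilution factor = 15 × 100 × 3 × 12 × 7.5 × 6 = 2.43 × 10^6
Stock = 4.12 ng/mL × 2.43 × 10^6 = 1.001 × 10^7 ng/mL = 10.0 mg/mL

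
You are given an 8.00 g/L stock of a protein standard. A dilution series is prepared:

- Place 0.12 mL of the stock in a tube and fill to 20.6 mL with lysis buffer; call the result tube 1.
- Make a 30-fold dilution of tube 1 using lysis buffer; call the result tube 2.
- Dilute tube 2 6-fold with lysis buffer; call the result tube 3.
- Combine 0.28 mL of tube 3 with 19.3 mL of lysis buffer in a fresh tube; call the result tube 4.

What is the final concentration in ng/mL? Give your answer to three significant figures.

Step 1: 0.12 mL brought to 20.6 mL → factor 20.6/0.12 = 171.67
Step 2: 30-fold → factor 30
Step 3: 6-fold → factor 6
Step 4: 0.28 mL + 19.3 mL = 19.58 mL total → factor 19.58/0.28 = 69.929
Overall dilution factor = 171.67 × 30 × 6 × 69.929 = 2.1608 × 10^6
Final = 8.00 g/L / 2.1608 × 10^6 = 3.702 × 10^-6 g/L = 3.70 ng/mL

3.70 ng/mL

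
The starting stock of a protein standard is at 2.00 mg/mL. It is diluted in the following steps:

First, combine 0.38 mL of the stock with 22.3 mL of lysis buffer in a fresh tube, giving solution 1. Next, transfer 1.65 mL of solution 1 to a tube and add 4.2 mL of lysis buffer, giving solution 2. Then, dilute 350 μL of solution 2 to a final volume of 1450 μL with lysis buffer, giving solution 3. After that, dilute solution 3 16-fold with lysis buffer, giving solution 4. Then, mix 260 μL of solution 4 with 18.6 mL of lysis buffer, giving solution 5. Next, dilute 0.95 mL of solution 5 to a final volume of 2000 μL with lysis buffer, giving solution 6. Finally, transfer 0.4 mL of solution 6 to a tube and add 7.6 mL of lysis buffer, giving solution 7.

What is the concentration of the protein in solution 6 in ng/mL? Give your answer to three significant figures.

0.934 ng/mL

Step 1: 0.38 mL + 22.3 mL = 22.68 mL total → factor 22.68/0.38 = 59.684
Step 2: 1.65 mL + 4.2 mL = 5.85 mL total → factor 5.85/1.65 = 3.5455
Step 3: 350 μL brought to 1450 μL → factor 1450/350 = 4.1429
Step 4: 16-fold → factor 16
Step 5: 260 μL + 18.6 mL = 18860 μL total → factor 18860/260 = 72.538
Step 6: 0.95 mL brought to 2000 μL → factor 2/0.95 = 2.1053
Dilution factor through solution 6 = 59.684 × 3.5455 × 4.1429 × 16 × 72.538 × 2.1053 = 2.142 × 10^6
[solution 6] = 2.00 mg/mL / 2.142 × 10^6 = 9.337 × 10^-7 mg/mL = 0.934 ng/mL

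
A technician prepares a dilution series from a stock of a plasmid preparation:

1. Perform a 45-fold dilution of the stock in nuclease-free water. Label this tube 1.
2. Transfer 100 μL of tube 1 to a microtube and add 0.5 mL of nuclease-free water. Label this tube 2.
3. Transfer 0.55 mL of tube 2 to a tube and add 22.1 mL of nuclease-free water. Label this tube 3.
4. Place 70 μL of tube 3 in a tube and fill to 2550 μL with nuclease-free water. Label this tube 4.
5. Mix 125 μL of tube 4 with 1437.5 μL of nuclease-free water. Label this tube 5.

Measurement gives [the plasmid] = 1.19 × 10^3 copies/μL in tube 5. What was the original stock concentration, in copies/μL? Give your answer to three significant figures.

6.03 × 10^9 copies/μL

Step 1: 45-fold → factor 45
Step 2: 100 μL + 0.5 mL = 600 μL total → factor 600/100 = 6
Step 3: 0.55 mL + 22.1 mL = 22.65 mL total → factor 22.65/0.55 = 41.182
Step 4: 70 μL brought to 2550 μL → factor 2550/70 = 36.429
Step 5: 125 μL + 1437.5 μL = 1562.5 μL total → factor 1562.5/125 = 12.5
Overall dilution factor = 45 × 6 × 41.182 × 36.429 × 12.5 = 5.0632 × 10^6
Stock = 1.19 × 10^3 copies/μL × 5.0632 × 10^6 = 6.03 × 10^9 copies/μL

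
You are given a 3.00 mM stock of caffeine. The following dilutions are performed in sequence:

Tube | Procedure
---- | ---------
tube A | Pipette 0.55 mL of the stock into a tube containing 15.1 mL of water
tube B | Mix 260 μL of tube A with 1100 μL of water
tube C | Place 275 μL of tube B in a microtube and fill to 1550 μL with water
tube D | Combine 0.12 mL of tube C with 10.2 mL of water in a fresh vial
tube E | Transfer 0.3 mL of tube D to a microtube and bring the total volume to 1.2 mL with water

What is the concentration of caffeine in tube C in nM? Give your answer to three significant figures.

Step 1: 0.55 mL + 15.1 mL = 15.65 mL total → factor 15.65/0.55 = 28.455
Step 2: 260 μL + 1100 μL = 1360 μL total → factor 1360/260 = 5.2308
Step 3: 275 μL brought to 1550 μL → factor 1550/275 = 5.6364
Dilution factor through tube C = 28.455 × 5.2308 × 5.6364 = 838.91
[tube C] = 3.00 mM / 838.91 = 0.003576 mM = 3.58 × 10^3 nM

3.58 × 10^3 nM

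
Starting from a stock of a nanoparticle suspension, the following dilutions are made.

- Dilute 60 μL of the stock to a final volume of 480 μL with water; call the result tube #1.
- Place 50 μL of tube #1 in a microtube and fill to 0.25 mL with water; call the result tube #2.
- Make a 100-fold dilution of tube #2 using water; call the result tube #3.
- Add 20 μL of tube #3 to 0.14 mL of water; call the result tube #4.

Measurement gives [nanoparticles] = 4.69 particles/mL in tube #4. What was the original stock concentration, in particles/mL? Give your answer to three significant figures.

Step 1: 60 μL brought to 480 μL → factor 480/60 = 8
Step 2: 50 μL brought to 0.25 mL → factor 250/50 = 5
Step 3: 100-fold → factor 100
Step 4: 20 μL + 0.14 mL = 160 μL total → factor 160/20 = 8
Overall dilution factor = 8 × 5 × 100 × 8 = 32000
Stock = 4.69 particles/mL × 32000 = 1.50 × 10^5 particles/mL

1.50 × 10^5 particles/mL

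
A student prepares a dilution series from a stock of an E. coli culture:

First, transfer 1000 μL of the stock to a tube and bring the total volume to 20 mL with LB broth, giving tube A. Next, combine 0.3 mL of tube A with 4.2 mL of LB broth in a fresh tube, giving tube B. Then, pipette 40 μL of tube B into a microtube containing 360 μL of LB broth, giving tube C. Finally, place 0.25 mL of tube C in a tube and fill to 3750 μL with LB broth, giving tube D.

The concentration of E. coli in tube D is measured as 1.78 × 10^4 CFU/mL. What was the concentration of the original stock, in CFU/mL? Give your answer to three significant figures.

Step 1: 1000 μL brought to 20 mL → factor 20000/1000 = 20
Step 2: 0.3 mL + 4.2 mL = 4.5 mL total → factor 4.5/0.3 = 15
Step 3: 40 μL + 360 μL = 400 μL total → factor 400/40 = 10
Step 4: 0.25 mL brought to 3750 μL → factor 3.75/0.25 = 15
Overall dilution factor = 20 × 15 × 10 × 15 = 45000
Stock = 1.78 × 10^4 CFU/mL × 45000 = 8.01 × 10^8 CFU/mL

8.01 × 10^8 CFU/mL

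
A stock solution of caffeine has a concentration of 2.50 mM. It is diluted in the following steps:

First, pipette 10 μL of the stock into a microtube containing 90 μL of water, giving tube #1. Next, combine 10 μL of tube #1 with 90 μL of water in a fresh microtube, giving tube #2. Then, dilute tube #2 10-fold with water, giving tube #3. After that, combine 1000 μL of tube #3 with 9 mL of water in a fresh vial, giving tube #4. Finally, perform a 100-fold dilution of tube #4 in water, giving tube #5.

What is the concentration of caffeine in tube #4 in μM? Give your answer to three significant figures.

0.250 μM

Step 1: 10 μL + 90 μL = 100 μL total → factor 100/10 = 10
Step 2: 10 μL + 90 μL = 100 μL total → factor 100/10 = 10
Step 3: 10-fold → factor 10
Step 4: 1000 μL + 9 mL = 10000 μL total → factor 10000/1000 = 10
Dilution factor through tube #4 = 10 × 10 × 10 × 10 = 10000
[tube #4] = 2.50 mM / 10000 = 0.0002500 mM = 0.250 μM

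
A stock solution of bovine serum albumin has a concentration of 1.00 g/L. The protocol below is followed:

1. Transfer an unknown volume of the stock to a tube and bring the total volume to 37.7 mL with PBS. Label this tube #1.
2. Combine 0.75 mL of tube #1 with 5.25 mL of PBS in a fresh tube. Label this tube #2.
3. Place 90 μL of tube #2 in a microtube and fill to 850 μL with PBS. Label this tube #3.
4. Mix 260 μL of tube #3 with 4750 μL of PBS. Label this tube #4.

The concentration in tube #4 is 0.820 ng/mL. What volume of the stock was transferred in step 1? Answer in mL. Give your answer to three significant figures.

0.0450 mL

Step 1: v brought to 37.7 mL → factor = 37.7 mL/v
Step 2: 0.75 mL + 5.25 mL = 6 mL total → factor 6/0.75 = 8
Step 3: 90 μL brought to 850 μL → factor 850/90 = 9.4444
Step 4: 260 μL + 4750 μL = 5010 μL total → factor 5010/260 = 19.269
Product of known-step factors = 1455.9
Overall factor = 1.00 g/L / (0.820 ng/mL) = 1.2195 × 10^6
Step-1 factor = 1.2195 × 10^6 / 1455.9 = 837.64
v = 37.7 mL / 837.64 = 0.0450 mL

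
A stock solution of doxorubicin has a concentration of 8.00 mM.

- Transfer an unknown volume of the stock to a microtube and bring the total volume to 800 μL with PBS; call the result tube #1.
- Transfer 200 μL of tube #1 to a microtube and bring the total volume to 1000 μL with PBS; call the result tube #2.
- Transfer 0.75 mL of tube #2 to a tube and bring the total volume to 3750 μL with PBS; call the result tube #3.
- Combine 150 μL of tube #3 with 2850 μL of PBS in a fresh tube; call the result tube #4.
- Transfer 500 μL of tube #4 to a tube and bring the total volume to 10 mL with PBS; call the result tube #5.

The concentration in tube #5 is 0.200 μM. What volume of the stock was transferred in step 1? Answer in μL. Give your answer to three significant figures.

Step 1: v brought to 800 μL → factor = 800 μL/v
Step 2: 200 μL brought to 1000 μL → factor 1000/200 = 5
Step 3: 0.75 mL brought to 3750 μL → factor 3.75/0.75 = 5
Step 4: 150 μL + 2850 μL = 3000 μL total → factor 3000/150 = 20
Step 5: 500 μL brought to 10 mL → factor 10000/500 = 20
Product of known-step factors = 10000
Overall factor = 8.00 mM / (0.200 μM) = 40000
Step-1 factor = 40000 / 10000 = 4
v = 800 μL / 4 = 200 μL

200 μL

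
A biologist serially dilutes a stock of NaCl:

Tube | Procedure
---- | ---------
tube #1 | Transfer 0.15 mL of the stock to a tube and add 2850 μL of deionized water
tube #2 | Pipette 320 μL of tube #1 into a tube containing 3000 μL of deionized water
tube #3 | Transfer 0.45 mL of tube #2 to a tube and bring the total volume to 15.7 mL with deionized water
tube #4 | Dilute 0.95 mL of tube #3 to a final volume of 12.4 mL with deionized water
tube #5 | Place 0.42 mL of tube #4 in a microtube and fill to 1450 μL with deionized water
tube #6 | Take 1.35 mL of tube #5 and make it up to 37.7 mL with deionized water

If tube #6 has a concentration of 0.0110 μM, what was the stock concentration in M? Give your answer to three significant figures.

Step 1: 0.15 mL + 2850 μL = 3 mL total → factor 3/0.15 = 20
Step 2: 320 μL + 3000 μL = 3320 μL total → factor 3320/320 = 10.375
Step 3: 0.45 mL brought to 15.7 mL → factor 15.7/0.45 = 34.889
Step 4: 0.95 mL brought to 12.4 mL → factor 12.4/0.95 = 13.053
Step 5: 0.42 mL brought to 1450 μL → factor 1.45/0.42 = 3.4524
Step 6: 1.35 mL brought to 37.7 mL → factor 37.7/1.35 = 27.926
Overall dilution factor = 20 × 10.375 × 34.889 × 13.053 × 3.4524 × 27.926 = 9.1102 × 10^6
Stock = 0.0110 μM × 9.1102 × 10^6 = 1.002 × 10^5 μM = 0.100 M

0.100 M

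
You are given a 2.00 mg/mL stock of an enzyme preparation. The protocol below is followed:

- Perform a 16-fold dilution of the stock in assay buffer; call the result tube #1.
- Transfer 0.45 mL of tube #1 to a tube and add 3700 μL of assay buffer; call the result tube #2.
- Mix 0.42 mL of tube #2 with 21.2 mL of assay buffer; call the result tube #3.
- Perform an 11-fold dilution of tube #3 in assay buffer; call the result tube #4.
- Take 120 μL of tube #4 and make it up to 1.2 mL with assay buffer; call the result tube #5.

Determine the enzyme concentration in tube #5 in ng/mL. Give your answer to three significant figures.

2.39 ng/mL

Step 1: 16-fold → factor 16
Step 2: 0.45 mL + 3700 μL = 4.15 mL total → factor 4.15/0.45 = 9.2222
Step 3: 0.42 mL + 21.2 mL = 21.62 mL total → factor 21.62/0.42 = 51.476
Step 4: 11-fold → factor 11
Step 5: 120 μL brought to 1.2 mL → factor 1200/120 = 10
Overall dilution factor = 16 × 9.2222 × 51.476 × 11 × 10 = 8.3552 × 10^5
Final = 2.00 mg/mL / 8.3552 × 10^5 = 2.394 × 10^-6 mg/mL = 2.39 ng/mL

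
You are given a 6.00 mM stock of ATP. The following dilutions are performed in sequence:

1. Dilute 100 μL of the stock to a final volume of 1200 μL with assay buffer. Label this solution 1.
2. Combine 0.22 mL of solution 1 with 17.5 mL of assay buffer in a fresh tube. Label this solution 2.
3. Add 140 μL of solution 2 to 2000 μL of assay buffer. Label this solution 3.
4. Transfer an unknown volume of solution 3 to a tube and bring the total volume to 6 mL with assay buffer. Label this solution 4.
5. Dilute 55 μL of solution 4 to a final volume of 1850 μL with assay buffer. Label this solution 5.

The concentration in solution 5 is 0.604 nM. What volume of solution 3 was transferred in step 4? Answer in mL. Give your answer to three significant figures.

0.300 mL

Step 1: 100 μL brought to 1200 μL → factor 1200/100 = 12
Step 2: 0.22 mL + 17.5 mL = 17.72 mL total → factor 17.72/0.22 = 80.545
Step 3: 140 μL + 2000 μL = 2140 μL total → factor 2140/140 = 15.286
Step 4: v brought to 6 mL → factor = 6 mL/v
Step 5: 55 μL brought to 1850 μL → factor 1850/55 = 33.636
Product of known-step factors = 4.9695 × 10^5
Overall factor = 6.00 mM / (0.604 nM) = 9.9338 × 10^6
Step-4 factor = 9.9338 × 10^6 / 4.9695 × 10^5 = 19.989
v = 6 mL / 19.989 = 0.300 mL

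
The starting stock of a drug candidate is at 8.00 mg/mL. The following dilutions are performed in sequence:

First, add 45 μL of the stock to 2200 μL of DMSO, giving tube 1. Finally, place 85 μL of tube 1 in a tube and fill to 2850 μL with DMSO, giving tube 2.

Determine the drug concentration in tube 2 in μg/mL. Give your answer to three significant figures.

4.78 μg/mL

Step 1: 45 μL + 2200 μL = 2245 μL total → factor 2245/45 = 49.889
Step 2: 85 μL brought to 2850 μL → factor 2850/85 = 33.529
Overall dilution factor = 49.889 × 33.529 = 1672.7
Final = 8.00 mg/mL / 1672.7 = 0.004783 mg/mL = 4.78 μg/mL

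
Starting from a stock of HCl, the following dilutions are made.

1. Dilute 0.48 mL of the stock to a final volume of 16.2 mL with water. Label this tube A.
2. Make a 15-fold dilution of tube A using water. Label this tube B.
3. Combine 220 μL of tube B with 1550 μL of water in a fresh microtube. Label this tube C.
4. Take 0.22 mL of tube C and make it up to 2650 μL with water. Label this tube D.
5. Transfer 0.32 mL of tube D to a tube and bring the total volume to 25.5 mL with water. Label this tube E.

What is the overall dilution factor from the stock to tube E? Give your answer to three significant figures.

3.91 × 10^6

Step 1: 0.48 mL brought to 16.2 mL → factor 16.2/0.48 = 33.75
Step 2: 15-fold → factor 15
Step 3: 220 μL + 1550 μL = 1770 μL total → factor 1770/220 = 8.0455
Step 4: 0.22 mL brought to 2650 μL → factor 2.65/0.22 = 12.045
Step 5: 0.32 mL brought to 25.5 mL → factor 25.5/0.32 = 79.688
Overall dilution factor = 33.75 × 15 × 8.0455 × 12.045 × 79.688 = 3.9096 × 10^6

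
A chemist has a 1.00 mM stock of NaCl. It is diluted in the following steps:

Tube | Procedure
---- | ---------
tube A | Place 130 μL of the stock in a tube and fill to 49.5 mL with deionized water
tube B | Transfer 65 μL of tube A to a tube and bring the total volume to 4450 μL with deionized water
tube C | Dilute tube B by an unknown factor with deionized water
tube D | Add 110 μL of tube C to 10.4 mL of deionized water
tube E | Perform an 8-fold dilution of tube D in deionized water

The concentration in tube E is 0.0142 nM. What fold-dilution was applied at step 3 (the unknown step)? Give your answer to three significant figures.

3.53-fold

Step 1: 130 μL brought to 49.5 mL → factor 49500/130 = 380.77
Step 2: 65 μL brought to 4450 μL → factor 4450/65 = 68.462
Step 3: unknown factor x
Step 4: 110 μL + 10.4 mL = 10510 μL total → factor 10510/110 = 95.545
Step 5: 8-fold → factor 8
Product of known-step factors = 1.9925 × 10^7
Overall factor = 1.00 mM / (0.0142 nM) = 7.0423 × 10^7
x = 7.0423 × 10^7 / 1.9925 × 10^7 = 3.53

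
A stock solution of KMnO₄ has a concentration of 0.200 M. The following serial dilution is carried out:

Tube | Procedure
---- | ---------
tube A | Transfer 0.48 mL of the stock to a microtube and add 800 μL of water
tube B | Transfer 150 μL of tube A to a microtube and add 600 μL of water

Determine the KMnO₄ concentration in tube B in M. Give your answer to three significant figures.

0.0150 M

Step 1: 0.48 mL + 800 μL = 1.28 mL total → factor 1.28/0.48 = 2.6667
Step 2: 150 μL + 600 μL = 750 μL total → factor 750/150 = 5
Overall dilution factor = 2.6667 × 5 = 13.333
Final = 0.200 M / 13.333 = 0.0150 M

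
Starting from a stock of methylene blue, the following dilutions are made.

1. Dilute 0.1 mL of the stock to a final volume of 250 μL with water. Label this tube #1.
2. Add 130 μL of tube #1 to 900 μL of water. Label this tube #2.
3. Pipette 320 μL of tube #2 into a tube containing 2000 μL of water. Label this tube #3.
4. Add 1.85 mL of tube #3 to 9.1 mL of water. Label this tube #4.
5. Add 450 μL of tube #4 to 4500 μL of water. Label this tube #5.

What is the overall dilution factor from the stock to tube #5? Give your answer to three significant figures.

Step 1: 0.1 mL brought to 250 μL → factor 0.25/0.1 = 2.5
Step 2: 130 μL + 900 μL = 1030 μL total → factor 1030/130 = 7.9231
Step 3: 320 μL + 2000 μL = 2320 μL total → factor 2320/320 = 7.25
Step 4: 1.85 mL + 9.1 mL = 10.95 mL total → factor 10.95/1.85 = 5.9189
Step 5: 450 μL + 4500 μL = 4950 μL total → factor 4950/450 = 11
Overall dilution factor = 2.5 × 7.9231 × 7.25 × 5.9189 × 11 = 9349.9

9.35 × 10^3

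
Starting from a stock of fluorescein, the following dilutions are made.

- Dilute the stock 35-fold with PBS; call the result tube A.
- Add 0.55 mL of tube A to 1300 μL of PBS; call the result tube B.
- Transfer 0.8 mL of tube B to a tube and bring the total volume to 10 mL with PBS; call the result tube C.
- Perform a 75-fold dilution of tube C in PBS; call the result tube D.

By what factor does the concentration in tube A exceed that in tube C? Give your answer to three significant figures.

42.0

Step 1: 35-fold → factor 35
Step 2: 0.55 mL + 1300 μL = 1.85 mL total → factor 1.85/0.55 = 3.3636
Step 3: 0.8 mL brought to 10 mL → factor 10/0.8 = 12.5
Dilution factor to tube A = 35; to tube C = 1471.6
[tube A]/[tube C] = (factor to tube C)/(factor to tube A) = 1471.6/35 = 42.0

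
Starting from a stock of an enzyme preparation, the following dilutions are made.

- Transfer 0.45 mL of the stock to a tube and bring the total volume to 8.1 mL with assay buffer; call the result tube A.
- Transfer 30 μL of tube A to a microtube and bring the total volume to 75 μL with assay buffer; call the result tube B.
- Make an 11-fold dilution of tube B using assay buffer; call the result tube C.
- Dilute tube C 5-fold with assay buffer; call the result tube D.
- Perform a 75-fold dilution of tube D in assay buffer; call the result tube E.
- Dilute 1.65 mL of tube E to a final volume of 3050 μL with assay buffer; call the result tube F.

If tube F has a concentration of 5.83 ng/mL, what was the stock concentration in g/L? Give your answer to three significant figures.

Step 1: 0.45 mL brought to 8.1 mL → factor 8.1/0.45 = 18
Step 2: 30 μL brought to 75 μL → factor 75/30 = 2.5
Step 3: 11-fold → factor 11
Step 4: 5-fold → factor 5
Step 5: 75-fold → factor 75
Step 6: 1.65 mL brought to 3050 μL → factor 3.05/1.65 = 1.8485
Overall dilution factor = 18 × 2.5 × 11 × 5 × 75 × 1.8485 = 3.4312 × 10^5
Stock = 5.83 ng/mL × 3.4312 × 10^5 = 2.000 × 10^6 ng/mL = 2.00 g/L

2.00 g/L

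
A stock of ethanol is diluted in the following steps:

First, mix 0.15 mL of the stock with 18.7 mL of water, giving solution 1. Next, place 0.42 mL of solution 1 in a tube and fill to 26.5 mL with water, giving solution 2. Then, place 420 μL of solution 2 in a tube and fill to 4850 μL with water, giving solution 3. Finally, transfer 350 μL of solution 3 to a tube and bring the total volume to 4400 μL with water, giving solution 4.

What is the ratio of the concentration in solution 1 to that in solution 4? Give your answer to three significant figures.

9.16 × 10^3

Step 1: 0.15 mL + 18.7 mL = 18.85 mL total → factor 18.85/0.15 = 125.67
Step 2: 0.42 mL brought to 26.5 mL → factor 26.5/0.42 = 63.095
Step 3: 420 μL brought to 4850 μL → factor 4850/420 = 11.548
Step 4: 350 μL brought to 4400 μL → factor 4400/350 = 12.571
Dilution factor to solution 1 = 125.67; to solution 4 = 1.151 × 10^6
[solution 1]/[solution 4] = (factor to solution 4)/(factor to solution 1) = 1.151 × 10^6/125.67 = 9.16 × 10^3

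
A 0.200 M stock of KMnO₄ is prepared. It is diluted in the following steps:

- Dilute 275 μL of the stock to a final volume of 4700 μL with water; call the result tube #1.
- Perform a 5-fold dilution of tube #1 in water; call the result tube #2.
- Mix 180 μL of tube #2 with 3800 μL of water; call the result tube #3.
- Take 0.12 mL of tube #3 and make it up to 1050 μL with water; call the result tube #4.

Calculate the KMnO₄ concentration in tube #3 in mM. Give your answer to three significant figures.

0.106 mM

Step 1: 275 μL brought to 4700 μL → factor 4700/275 = 17.091
Step 2: 5-fold → factor 5
Step 3: 180 μL + 3800 μL = 3980 μL total → factor 3980/180 = 22.111
Dilution factor through tube #3 = 17.091 × 5 × 22.111 = 1889.5
[tube #3] = 0.200 M / 1889.5 = 0.0001058 M = 0.106 mM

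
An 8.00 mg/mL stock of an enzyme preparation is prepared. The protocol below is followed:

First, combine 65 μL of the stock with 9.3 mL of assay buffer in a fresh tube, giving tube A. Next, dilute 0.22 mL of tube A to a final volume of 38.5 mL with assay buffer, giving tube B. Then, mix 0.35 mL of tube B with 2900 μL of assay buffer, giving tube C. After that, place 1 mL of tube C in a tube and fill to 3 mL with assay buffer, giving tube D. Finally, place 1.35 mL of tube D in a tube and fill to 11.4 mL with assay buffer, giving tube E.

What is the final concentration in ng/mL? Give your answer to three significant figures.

1.35 ng/mL

Step 1: 65 μL + 9.3 mL = 9365 μL total → factor 9365/65 = 144.08
Step 2: 0.22 mL brought to 38.5 mL → factor 38.5/0.22 = 175
Step 3: 0.35 mL + 2900 μL = 3.25 mL total → factor 3.25/0.35 = 9.2857
Step 4: 1 mL brought to 3 mL → factor 3/1 = 3
Step 5: 1.35 mL brought to 11.4 mL → factor 11.4/1.35 = 8.4444
Overall dilution factor = 144.08 × 175 × 9.2857 × 3 × 8.4444 = 5.9312 × 10^6
Final = 8.00 mg/mL / 5.9312 × 10^6 = 1.349 × 10^-6 mg/mL = 1.35 ng/mL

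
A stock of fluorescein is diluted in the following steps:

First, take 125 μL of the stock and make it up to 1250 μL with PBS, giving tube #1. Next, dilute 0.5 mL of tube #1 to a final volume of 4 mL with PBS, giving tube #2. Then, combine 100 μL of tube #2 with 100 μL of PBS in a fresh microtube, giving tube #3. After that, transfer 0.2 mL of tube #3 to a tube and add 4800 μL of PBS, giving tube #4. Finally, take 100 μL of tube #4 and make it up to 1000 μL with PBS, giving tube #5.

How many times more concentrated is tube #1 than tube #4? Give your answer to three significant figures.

Step 1: 125 μL brought to 1250 μL → factor 1250/125 = 10
Step 2: 0.5 mL brought to 4 mL → factor 4/0.5 = 8
Step 3: 100 μL + 100 μL = 200 μL total → factor 200/100 = 2
Step 4: 0.2 mL + 4800 μL = 5 mL total → factor 5/0.2 = 25
Dilution factor to tube #1 = 10; to tube #4 = 4000
[tube #1]/[tube #4] = (factor to tube #4)/(factor to tube #1) = 4000/10 = 400

400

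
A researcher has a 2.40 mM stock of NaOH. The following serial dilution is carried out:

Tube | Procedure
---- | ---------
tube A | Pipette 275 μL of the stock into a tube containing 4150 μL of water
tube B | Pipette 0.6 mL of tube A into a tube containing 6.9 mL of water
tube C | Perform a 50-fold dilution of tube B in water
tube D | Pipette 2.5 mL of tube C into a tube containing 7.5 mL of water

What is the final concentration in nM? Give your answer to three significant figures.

59.7 nM

Step 1: 275 μL + 4150 μL = 4425 μL total → factor 4425/275 = 16.091
Step 2: 0.6 mL + 6.9 mL = 7.5 mL total → factor 7.5/0.6 = 12.5
Step 3: 50-fold → factor 50
Step 4: 2.5 mL + 7.5 mL = 10 mL total → factor 10/2.5 = 4
Overall dilution factor = 16.091 × 12.5 × 50 × 4 = 40227
Final = 2.40 mM / 40227 = 5.966 × 10^-5 mM = 59.7 nM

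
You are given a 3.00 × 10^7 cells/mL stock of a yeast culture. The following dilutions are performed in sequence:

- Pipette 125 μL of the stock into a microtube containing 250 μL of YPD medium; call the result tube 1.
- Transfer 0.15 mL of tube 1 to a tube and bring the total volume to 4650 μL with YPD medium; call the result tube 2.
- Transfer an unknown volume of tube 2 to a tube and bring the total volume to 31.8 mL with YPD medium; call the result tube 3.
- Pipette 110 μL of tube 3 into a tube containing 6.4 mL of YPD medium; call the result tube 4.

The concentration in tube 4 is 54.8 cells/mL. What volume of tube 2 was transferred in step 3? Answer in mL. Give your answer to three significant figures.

0.320 mL

Step 1: 125 μL + 250 μL = 375 μL total → factor 375/125 = 3
Step 2: 0.15 mL brought to 4650 μL → factor 4.65/0.15 = 31
Step 3: v brought to 31.8 mL → factor = 31.8 mL/v
Step 4: 110 μL + 6.4 mL = 6510 μL total → factor 6510/110 = 59.182
Product of known-step factors = 5503.9
Overall factor = 3.00 × 10^7 cells/mL / (54.8 cells/mL) = 5.4745 × 10^5
Step-3 factor = 5.4745 × 10^5 / 5503.9 = 99.465
v = 31.8 mL / 99.465 = 0.320 mL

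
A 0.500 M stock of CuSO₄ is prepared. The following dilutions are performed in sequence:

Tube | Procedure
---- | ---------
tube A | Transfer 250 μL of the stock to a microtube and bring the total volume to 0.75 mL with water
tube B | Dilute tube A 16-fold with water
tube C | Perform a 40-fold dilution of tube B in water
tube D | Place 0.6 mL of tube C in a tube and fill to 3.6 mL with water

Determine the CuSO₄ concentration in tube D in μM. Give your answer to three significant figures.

Step 1: 250 μL brought to 0.75 mL → factor 750/250 = 3
Step 2: 16-fold → factor 16
Step 3: 40-fold → factor 40
Step 4: 0.6 mL brought to 3.6 mL → factor 3.6/0.6 = 6
Overall dilution factor = 3 × 16 × 40 × 6 = 11520
Final = 0.500 M / 11520 = 4.340 × 10^-5 M = 43.4 μM

43.4 μM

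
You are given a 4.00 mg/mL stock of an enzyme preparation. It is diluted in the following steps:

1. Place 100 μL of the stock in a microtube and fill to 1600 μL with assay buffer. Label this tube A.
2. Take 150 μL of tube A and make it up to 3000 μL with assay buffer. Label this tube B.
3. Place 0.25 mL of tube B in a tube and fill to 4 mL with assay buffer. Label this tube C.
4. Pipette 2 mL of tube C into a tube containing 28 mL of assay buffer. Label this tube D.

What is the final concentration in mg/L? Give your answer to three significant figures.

0.0521 mg/L

Step 1: 100 μL brought to 1600 μL → factor 1600/100 = 16
Step 2: 150 μL brought to 3000 μL → factor 3000/150 = 20
Step 3: 0.25 mL brought to 4 mL → factor 4/0.25 = 16
Step 4: 2 mL + 28 mL = 30 mL total → factor 30/2 = 15
Overall dilution factor = 16 × 20 × 16 × 15 = 76800
Final = 4.00 mg/mL / 76800 = 5.208 × 10^-5 mg/mL = 0.0521 mg/L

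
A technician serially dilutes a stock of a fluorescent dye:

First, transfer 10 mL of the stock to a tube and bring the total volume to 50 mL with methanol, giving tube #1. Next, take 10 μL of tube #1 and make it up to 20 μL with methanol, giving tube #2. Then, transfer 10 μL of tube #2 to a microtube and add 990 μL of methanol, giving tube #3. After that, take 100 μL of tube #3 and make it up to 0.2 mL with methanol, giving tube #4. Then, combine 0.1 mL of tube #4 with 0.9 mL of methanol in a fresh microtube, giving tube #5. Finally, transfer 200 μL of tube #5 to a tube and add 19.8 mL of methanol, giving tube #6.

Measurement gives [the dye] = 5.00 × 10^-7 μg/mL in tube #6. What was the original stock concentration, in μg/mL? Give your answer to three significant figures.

Step 1: 10 mL brought to 50 mL → factor 50/10 = 5
Step 2: 10 μL brought to 20 μL → factor 20/10 = 2
Step 3: 10 μL + 990 μL = 1000 μL total → factor 1000/10 = 100
Step 4: 100 μL brought to 0.2 mL → factor 200/100 = 2
Step 5: 0.1 mL + 0.9 mL = 1 mL total → factor 1/0.1 = 10
Step 6: 200 μL + 19.8 mL = 20000 μL total → factor 20000/200 = 100
Overall dilution factor = 5 × 2 × 100 × 2 × 10 × 100 = 2 × 10^6
Stock = 5.00 × 10^-7 μg/mL × 2 × 10^6 = 1.00 μg/mL

1.00 μg/mL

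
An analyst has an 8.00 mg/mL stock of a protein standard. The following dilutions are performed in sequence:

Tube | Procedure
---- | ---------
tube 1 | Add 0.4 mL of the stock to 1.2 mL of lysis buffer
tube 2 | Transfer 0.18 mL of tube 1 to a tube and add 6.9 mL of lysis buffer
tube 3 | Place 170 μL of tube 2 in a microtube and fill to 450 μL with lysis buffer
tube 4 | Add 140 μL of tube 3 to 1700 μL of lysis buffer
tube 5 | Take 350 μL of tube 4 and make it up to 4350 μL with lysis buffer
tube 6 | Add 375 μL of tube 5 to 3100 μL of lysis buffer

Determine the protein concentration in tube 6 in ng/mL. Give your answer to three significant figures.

12.7 ng/mL

Step 1: 0.4 mL + 1.2 mL = 1.6 mL total → factor 1.6/0.4 = 4
Step 2: 0.18 mL + 6.9 mL = 7.08 mL total → factor 7.08/0.18 = 39.333
Step 3: 170 μL brought to 450 μL → factor 450/170 = 2.6471
Step 4: 140 μL + 1700 μL = 1840 μL total → factor 1840/140 = 13.143
Step 5: 350 μL brought to 4350 μL → factor 4350/350 = 12.429
Step 6: 375 μL + 3100 μL = 3475 μL total → factor 3475/375 = 9.2667
Overall dilution factor = 4 × 39.333 × 2.6471 × 13.143 × 12.429 × 9.2667 = 6.304 × 10^5
Final = 8.00 mg/mL / 6.304 × 10^5 = 1.269 × 10^-5 mg/mL = 12.7 ng/mL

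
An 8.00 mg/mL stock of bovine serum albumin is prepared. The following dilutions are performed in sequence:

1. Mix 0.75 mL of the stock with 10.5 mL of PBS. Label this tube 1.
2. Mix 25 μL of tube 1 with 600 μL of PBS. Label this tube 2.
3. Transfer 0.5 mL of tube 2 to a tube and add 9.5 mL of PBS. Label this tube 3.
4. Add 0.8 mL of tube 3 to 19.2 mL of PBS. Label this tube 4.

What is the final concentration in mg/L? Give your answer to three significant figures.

Step 1: 0.75 mL + 10.5 mL = 11.25 mL total → factor 11.25/0.75 = 15
Step 2: 25 μL + 600 μL = 625 μL total → factor 625/25 = 25
Step 3: 0.5 mL + 9.5 mL = 10 mL total → factor 10/0.5 = 20
Step 4: 0.8 mL + 19.2 mL = 20 mL total → factor 20/0.8 = 25
Overall dilution factor = 15 × 25 × 20 × 25 = 1.875 × 10^5
Final = 8.00 mg/mL / 1.875 × 10^5 = 4.267 × 10^-5 mg/mL = 0.0427 mg/L

0.0427 mg/L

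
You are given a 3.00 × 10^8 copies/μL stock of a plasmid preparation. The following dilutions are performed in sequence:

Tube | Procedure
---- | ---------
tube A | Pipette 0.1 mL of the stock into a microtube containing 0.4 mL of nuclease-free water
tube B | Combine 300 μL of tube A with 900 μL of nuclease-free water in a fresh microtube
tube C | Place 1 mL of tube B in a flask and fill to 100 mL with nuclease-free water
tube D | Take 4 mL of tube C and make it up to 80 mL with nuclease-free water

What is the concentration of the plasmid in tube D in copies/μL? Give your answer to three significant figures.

7.50 × 10^3 copies/μL

Step 1: 0.1 mL + 0.4 mL = 0.5 mL total → factor 0.5/0.1 = 5
Step 2: 300 μL + 900 μL = 1200 μL total → factor 1200/300 = 4
Step 3: 1 mL brought to 100 mL → factor 100/1 = 100
Step 4: 4 mL brought to 80 mL → factor 80/4 = 20
Overall dilution factor = 5 × 4 × 100 × 20 = 40000
Final = 3.00 × 10^8 copies/μL / 40000 = 7.50 × 10^3 copies/μL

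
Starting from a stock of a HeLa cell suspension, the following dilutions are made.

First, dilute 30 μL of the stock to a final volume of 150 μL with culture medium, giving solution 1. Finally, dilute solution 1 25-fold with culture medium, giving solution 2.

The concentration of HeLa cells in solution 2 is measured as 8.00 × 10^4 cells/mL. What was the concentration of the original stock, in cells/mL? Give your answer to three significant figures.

Step 1: 30 μL brought to 150 μL → factor 150/30 = 5
Step 2: 25-fold → factor 25
Overall dilution factor = 5 × 25 = 125
Stock = 8.00 × 10^4 cells/mL × 125 = 1.00 × 10^7 cells/mL

1.00 × 10^7 cells/mL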